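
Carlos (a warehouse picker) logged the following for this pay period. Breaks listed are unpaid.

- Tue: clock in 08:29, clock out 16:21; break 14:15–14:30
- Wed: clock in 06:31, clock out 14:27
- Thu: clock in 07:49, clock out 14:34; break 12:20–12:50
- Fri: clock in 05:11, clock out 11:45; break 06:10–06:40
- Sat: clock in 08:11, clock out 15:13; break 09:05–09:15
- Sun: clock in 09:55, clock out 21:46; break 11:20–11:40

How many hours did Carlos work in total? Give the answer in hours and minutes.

Tue: 08:29–16:21 = 7 h 52 min; less 15 min break → 7 h 37 min
Wed: 06:31–14:27 = 7 h 56 min
Thu: 07:49–14:34 = 6 h 45 min; less 30 min break → 6 h 15 min
Fri: 05:11–11:45 = 6 h 34 min; less 30 min break → 6 h 4 min
Sat: 08:11–15:13 = 7 h 2 min; less 10 min break → 6 h 52 min
Sun: 09:55–21:46 = 11 h 51 min; less 20 min break → 11 h 31 min
Total: 7 h 37 min + 7 h 56 min + 6 h 15 min + 6 h 4 min + 6 h 52 min + 11 h 31 min = 46 h 15 min.

46 h 15 min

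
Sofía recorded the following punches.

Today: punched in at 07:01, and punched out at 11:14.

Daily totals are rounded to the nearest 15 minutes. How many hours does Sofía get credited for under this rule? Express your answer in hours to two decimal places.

Today: 07:01–11:14 = 4 h 13 min → rounds to 4 h 15 min

4.25 hours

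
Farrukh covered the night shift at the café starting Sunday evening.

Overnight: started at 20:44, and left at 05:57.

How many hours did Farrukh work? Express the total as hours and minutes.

9 h 13 min

Overnight: 20:44 → midnight = 3 h 16 min; midnight → 05:57 = 5 h 57 min; span 9 h 13 min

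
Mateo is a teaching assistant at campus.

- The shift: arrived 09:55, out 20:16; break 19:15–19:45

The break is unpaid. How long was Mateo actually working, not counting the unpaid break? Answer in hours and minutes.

9 h 51 min

The shift: 09:55–20:16 = 10 h 21 min; less 30 min break → 9 h 51 min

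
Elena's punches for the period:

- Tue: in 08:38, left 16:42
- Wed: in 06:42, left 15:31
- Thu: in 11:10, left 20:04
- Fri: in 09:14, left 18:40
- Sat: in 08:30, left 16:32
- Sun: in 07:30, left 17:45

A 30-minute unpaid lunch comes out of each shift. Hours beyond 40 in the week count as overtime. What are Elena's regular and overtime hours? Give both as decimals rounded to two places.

Regular 40.00 hours, overtime 10.50 hours

Tue: 08:38–16:42 = 8 h 4 min; less 30 min break → 7 h 34 min
Wed: 06:42–15:31 = 8 h 49 min; less 30 min break → 8 h 19 min
Thu: 11:10–20:04 = 8 h 54 min; less 30 min break → 8 h 24 min
Fri: 09:14–18:40 = 9 h 26 min; less 30 min break → 8 h 56 min
Sat: 08:30–16:32 = 8 h 2 min; less 30 min break → 7 h 32 min
Sun: 07:30–17:45 = 10 h 15 min; less 30 min break → 9 h 45 min
Total worked: 50 h 30 min = 50.50 h.
Threshold 40 h → overtime 10 h 30 min, regular 40 h 0 min.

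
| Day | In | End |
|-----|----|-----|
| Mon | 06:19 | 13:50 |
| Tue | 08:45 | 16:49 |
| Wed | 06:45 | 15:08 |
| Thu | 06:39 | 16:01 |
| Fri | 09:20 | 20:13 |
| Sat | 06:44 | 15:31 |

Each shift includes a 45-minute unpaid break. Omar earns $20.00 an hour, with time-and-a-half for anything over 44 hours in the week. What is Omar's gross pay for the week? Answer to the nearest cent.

Mon: 06:19–13:50 = 7 h 31 min; less 45 min break → 6 h 46 min
Tue: 08:45–16:49 = 8 h 4 min; less 45 min break → 7 h 19 min
Wed: 06:45–15:08 = 8 h 23 min; less 45 min break → 7 h 38 min
Thu: 06:39–16:01 = 9 h 22 min; less 45 min break → 8 h 37 min
Fri: 09:20–20:13 = 10 h 53 min; less 45 min break → 10 h 8 min
Sat: 06:44–15:31 = 8 h 47 min; less 45 min break → 8 h 2 min
Total worked: 48 h 30 min = 2910 min.
Regular 44 h 0 min = 2640 min at $20.00/h; overtime 4 h 30 min = 270 min at $30.00/h.
Pay = (2640 × $20.00 + 270 × $30.00) ÷ 60 = $1015.00.

$1015.00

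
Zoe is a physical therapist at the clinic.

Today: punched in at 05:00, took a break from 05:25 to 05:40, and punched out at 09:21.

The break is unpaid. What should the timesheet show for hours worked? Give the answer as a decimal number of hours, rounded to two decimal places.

Today: 05:00–09:21 = 4 h 21 min; less 15 min break → 4 h 6 min

4.10 hours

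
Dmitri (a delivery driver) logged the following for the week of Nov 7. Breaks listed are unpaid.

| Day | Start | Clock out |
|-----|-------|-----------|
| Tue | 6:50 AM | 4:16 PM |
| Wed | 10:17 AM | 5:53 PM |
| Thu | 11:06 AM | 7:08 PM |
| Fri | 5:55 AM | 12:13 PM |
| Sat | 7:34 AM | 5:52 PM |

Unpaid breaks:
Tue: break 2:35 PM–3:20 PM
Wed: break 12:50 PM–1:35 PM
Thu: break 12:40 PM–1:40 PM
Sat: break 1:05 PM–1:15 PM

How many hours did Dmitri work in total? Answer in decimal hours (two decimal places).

39.00 hours

Tue: 6:50 AM–4:16 PM = 9 h 26 min; less 45 min break → 8 h 41 min
Wed: 10:17 AM–5:53 PM = 7 h 36 min; less 45 min break → 6 h 51 min
Thu: 11:06 AM–7:08 PM = 8 h 2 min; less 60 min break → 7 h 2 min
Fri: 5:55 AM–12:13 PM = 6 h 18 min
Sat: 7:34 AM–5:52 PM = 10 h 18 min; less 10 min break → 10 h 8 min
Total: 8 h 41 min + 6 h 51 min + 7 h 2 min + 6 h 18 min + 10 h 8 min = 39 h 0 min.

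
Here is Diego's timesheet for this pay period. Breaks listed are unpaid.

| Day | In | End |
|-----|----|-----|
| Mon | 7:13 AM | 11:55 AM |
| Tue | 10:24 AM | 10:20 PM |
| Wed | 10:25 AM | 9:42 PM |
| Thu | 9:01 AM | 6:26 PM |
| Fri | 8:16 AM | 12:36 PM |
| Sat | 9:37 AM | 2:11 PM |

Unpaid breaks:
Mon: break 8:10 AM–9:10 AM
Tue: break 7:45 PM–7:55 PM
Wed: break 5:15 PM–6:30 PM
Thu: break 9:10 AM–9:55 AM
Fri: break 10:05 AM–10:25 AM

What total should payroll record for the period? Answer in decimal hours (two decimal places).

42.73 hours

Mon: 7:13 AM–11:55 AM = 4 h 42 min; less 60 min break → 3 h 42 min
Tue: 10:24 AM–10:20 PM = 11 h 56 min; less 10 min break → 11 h 46 min
Wed: 10:25 AM–9:42 PM = 11 h 17 min; less 75 min break → 10 h 2 min
Thu: 9:01 AM–6:26 PM = 9 h 25 min; less 45 min break → 8 h 40 min
Fri: 8:16 AM–12:36 PM = 4 h 20 min; less 20 min break → 4 h 0 min
Sat: 9:37 AM–2:11 PM = 4 h 34 min
Total: 3 h 42 min + 11 h 46 min + 10 h 2 min + 8 h 40 min + 4 h 0 min + 4 h 34 min = 42 h 44 min.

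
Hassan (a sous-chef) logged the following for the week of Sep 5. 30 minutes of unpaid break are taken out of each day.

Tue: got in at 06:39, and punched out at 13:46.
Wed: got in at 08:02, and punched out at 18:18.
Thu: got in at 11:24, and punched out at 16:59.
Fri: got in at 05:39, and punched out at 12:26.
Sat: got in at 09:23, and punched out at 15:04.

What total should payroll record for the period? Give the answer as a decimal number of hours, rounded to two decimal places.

32.93 hours

Tue: 06:39–13:46 = 7 h 7 min; less 30 min break → 6 h 37 min
Wed: 08:02–18:18 = 10 h 16 min; less 30 min break → 9 h 46 min
Thu: 11:24–16:59 = 5 h 35 min; less 30 min break → 5 h 5 min
Fri: 05:39–12:26 = 6 h 47 min; less 30 min break → 6 h 17 min
Sat: 09:23–15:04 = 5 h 41 min; less 30 min break → 5 h 11 min
Total: 6 h 37 min + 9 h 46 min + 5 h 5 min + 6 h 17 min + 5 h 11 min = 32 h 56 min.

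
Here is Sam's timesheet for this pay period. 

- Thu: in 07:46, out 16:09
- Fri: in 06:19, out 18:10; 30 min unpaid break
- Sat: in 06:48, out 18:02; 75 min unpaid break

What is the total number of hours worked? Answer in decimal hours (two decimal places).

29.72 hours

Thu: 07:46–16:09 = 8 h 23 min
Fri: 06:19–18:10 = 11 h 51 min; less 30 min break → 11 h 21 min
Sat: 06:48–18:02 = 11 h 14 min; less 75 min break → 9 h 59 min
Total: 8 h 23 min + 11 h 21 min + 9 h 59 min = 29 h 43 min.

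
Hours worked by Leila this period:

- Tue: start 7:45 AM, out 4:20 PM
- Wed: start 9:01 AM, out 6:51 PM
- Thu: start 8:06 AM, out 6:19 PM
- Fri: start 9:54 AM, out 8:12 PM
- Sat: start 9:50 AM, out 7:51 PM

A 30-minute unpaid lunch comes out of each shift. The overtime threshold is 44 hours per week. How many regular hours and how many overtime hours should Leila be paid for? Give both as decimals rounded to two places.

Regular 44.00 hours, overtime 2.45 hours

Tue: 7:45 AM–4:20 PM = 8 h 35 min; less 30 min break → 8 h 5 min
Wed: 9:01 AM–6:51 PM = 9 h 50 min; less 30 min break → 9 h 20 min
Thu: 8:06 AM–6:19 PM = 10 h 13 min; less 30 min break → 9 h 43 min
Fri: 9:54 AM–8:12 PM = 10 h 18 min; less 30 min break → 9 h 48 min
Sat: 9:50 AM–7:51 PM = 10 h 1 min; less 30 min break → 9 h 31 min
Total worked: 46 h 27 min = 46.45 h.
Threshold 44 h → overtime 2 h 27 min, regular 44 h 0 min.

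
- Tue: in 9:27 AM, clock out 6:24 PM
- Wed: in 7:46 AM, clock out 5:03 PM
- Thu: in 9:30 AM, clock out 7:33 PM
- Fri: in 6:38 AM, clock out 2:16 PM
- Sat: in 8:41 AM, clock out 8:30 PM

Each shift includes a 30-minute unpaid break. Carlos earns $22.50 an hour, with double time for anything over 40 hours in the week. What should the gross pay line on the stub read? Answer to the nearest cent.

Tue: 9:27 AM–6:24 PM = 8 h 57 min; less 30 min break → 8 h 27 min
Wed: 7:46 AM–5:03 PM = 9 h 17 min; less 30 min break → 8 h 47 min
Thu: 9:30 AM–7:33 PM = 10 h 3 min; less 30 min break → 9 h 33 min
Fri: 6:38 AM–2:16 PM = 7 h 38 min; less 30 min break → 7 h 8 min
Sat: 8:41 AM–8:30 PM = 11 h 49 min; less 30 min break → 11 h 19 min
Total worked: 45 h 14 min = 2714 min.
Regular 40 h 0 min = 2400 min at $22.50/h; overtime 5 h 14 min = 314 min at $45.00/h.
Pay = (2400 × $22.50 + 314 × $45.00) ÷ 60 = $1135.50.

$1135.50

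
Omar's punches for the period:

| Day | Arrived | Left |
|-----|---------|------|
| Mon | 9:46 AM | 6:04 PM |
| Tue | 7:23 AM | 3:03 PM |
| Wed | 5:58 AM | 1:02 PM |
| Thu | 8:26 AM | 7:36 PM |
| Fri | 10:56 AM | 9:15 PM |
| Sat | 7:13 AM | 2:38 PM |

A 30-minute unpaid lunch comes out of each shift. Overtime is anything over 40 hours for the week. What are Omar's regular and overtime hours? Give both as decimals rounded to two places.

Regular 40.00 hours, overtime 8.93 hours

Mon: 9:46 AM–6:04 PM = 8 h 18 min; less 30 min break → 7 h 48 min
Tue: 7:23 AM–3:03 PM = 7 h 40 min; less 30 min break → 7 h 10 min
Wed: 5:58 AM–1:02 PM = 7 h 4 min; less 30 min break → 6 h 34 min
Thu: 8:26 AM–7:36 PM = 11 h 10 min; less 30 min break → 10 h 40 min
Fri: 10:56 AM–9:15 PM = 10 h 19 min; less 30 min break → 9 h 49 min
Sat: 7:13 AM–2:38 PM = 7 h 25 min; less 30 min break → 6 h 55 min
Total worked: 48 h 56 min = 48.93 h.
Threshold 40 h → overtime 8 h 56 min, regular 40 h 0 min.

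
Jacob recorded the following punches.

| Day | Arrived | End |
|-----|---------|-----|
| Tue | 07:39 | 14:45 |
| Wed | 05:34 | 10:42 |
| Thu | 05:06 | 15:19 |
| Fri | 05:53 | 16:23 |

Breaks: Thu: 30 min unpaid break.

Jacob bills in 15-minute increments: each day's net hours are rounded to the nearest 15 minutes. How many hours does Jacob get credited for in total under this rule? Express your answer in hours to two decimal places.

Tue: 07:39–14:45 = 7 h 6 min → rounds to 7 h 0 min
Wed: 05:34–10:42 = 5 h 8 min → rounds to 5 h 15 min
Thu: 05:06–15:19 = 10 h 13 min − 30 min = 9 h 43 min → rounds to 9 h 45 min
Fri: 05:53–16:23 = 10 h 30 min → rounds to 10 h 30 min
Total credited: 32 h 30 min.

32.50 hours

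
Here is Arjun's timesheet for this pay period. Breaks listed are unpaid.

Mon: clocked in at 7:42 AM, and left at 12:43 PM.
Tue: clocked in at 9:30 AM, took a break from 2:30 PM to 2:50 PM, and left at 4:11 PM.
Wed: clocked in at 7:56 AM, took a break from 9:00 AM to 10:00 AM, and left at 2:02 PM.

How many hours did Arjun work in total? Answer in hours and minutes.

16 h 28 min

Mon: 7:42 AM–12:43 PM = 5 h 1 min
Tue: 9:30 AM–4:11 PM = 6 h 41 min; less 20 min break → 6 h 21 min
Wed: 7:56 AM–2:02 PM = 6 h 6 min; less 60 min break → 5 h 6 min
Total: 5 h 1 min + 6 h 21 min + 5 h 6 min = 16 h 28 min.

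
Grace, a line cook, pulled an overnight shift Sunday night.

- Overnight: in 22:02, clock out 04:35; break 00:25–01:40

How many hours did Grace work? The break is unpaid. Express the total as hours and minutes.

5 h 18 min

Overnight: 22:02 → midnight = 1 h 58 min; midnight → 04:35 = 4 h 35 min; span 6 h 33 min; less 75 min break → 5 h 18 min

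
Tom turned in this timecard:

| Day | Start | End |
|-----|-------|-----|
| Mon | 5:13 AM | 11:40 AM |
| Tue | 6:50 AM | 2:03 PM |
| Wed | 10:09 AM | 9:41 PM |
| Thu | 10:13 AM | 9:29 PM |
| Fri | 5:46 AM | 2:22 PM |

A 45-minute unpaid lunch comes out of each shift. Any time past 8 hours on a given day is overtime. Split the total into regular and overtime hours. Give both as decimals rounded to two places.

Regular 36.02 hours, overtime 5.30 hours

Mon: 5:13 AM–11:40 AM = 6 h 27 min; less 45 min break → 5 h 42 min
Tue: 6:50 AM–2:03 PM = 7 h 13 min; less 45 min break → 6 h 28 min
Wed: 10:09 AM–9:41 PM = 11 h 32 min; less 45 min break → 10 h 47 min
Thu: 10:13 AM–9:29 PM = 11 h 16 min; less 45 min break → 10 h 31 min
Fri: 5:46 AM–2:22 PM = 8 h 36 min; less 45 min break → 7 h 51 min
Mon reg 5 h 42 min / OT 0 h 0 min; Tue reg 6 h 28 min / OT 0 h 0 min; Wed reg 8 h 0 min / OT 2 h 47 min; Thu reg 8 h 0 min / OT 2 h 31 min; Fri reg 7 h 51 min / OT 0 h 0 min.
Totals: regular 36 h 1 min, overtime 5 h 18 min.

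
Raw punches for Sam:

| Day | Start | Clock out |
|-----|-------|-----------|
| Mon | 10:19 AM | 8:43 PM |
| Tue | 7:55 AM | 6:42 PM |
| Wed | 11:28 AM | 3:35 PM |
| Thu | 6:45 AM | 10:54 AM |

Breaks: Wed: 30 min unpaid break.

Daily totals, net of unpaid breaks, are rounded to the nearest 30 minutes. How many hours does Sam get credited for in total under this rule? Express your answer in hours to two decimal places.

29.00 hours

Mon: 10:19 AM–8:43 PM = 10 h 24 min → rounds to 10 h 30 min
Tue: 7:55 AM–6:42 PM = 10 h 47 min → rounds to 11 h 0 min
Wed: 11:28 AM–3:35 PM = 4 h 7 min − 30 min = 3 h 37 min → rounds to 3 h 30 min
Thu: 6:45 AM–10:54 AM = 4 h 9 min → rounds to 4 h 0 min
Total credited: 29 h 0 min.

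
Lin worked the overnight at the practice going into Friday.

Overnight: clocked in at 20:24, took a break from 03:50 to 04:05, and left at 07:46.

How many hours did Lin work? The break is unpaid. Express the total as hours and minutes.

11 h 7 min

Overnight: 20:24 → midnight = 3 h 36 min; midnight → 07:46 = 7 h 46 min; span 11 h 22 min; less 15 min break → 11 h 7 min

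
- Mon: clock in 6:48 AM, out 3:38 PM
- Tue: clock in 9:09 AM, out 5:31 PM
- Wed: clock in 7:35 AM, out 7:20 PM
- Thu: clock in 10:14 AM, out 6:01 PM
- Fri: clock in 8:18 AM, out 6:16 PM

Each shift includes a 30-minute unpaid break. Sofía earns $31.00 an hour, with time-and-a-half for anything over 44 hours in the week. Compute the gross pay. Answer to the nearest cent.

$1373.30

Mon: 6:48 AM–3:38 PM = 8 h 50 min; less 30 min break → 8 h 20 min
Tue: 9:09 AM–5:31 PM = 8 h 22 min; less 30 min break → 7 h 52 min
Wed: 7:35 AM–7:20 PM = 11 h 45 min; less 30 min break → 11 h 15 min
Thu: 10:14 AM–6:01 PM = 7 h 47 min; less 30 min break → 7 h 17 min
Fri: 8:18 AM–6:16 PM = 9 h 58 min; less 30 min break → 9 h 28 min
Total worked: 44 h 12 min = 2652 min.
Regular 44 h 0 min = 2640 min at $31.00/h; overtime 0 h 12 min = 12 min at $46.50/h.
Pay = (2640 × $31.00 + 12 × $46.50) ÷ 60 = $1373.30.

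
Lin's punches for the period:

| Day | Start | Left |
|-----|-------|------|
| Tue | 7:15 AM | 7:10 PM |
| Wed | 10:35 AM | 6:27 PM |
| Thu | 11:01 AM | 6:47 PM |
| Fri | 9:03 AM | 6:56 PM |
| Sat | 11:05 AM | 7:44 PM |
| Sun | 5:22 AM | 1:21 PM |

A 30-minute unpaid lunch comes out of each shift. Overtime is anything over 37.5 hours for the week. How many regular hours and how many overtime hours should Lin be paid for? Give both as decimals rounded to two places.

Regular 37.50 hours, overtime 13.57 hours

Tue: 7:15 AM–7:10 PM = 11 h 55 min; less 30 min break → 11 h 25 min
Wed: 10:35 AM–6:27 PM = 7 h 52 min; less 30 min break → 7 h 22 min
Thu: 11:01 AM–6:47 PM = 7 h 46 min; less 30 min break → 7 h 16 min
Fri: 9:03 AM–6:56 PM = 9 h 53 min; less 30 min break → 9 h 23 min
Sat: 11:05 AM–7:44 PM = 8 h 39 min; less 30 min break → 8 h 9 min
Sun: 5:22 AM–1:21 PM = 7 h 59 min; less 30 min break → 7 h 29 min
Total worked: 51 h 4 min = 51.07 h.
Threshold 37.5 h → overtime 13 h 34 min, regular 37 h 30 min.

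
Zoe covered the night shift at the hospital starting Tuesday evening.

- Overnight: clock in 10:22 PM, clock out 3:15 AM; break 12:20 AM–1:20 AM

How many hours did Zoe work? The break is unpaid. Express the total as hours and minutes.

Overnight: 10:22 PM → midnight = 1 h 38 min; midnight → 3:15 AM = 3 h 15 min; span 4 h 53 min; less 60 min break → 3 h 53 min

3 h 53 min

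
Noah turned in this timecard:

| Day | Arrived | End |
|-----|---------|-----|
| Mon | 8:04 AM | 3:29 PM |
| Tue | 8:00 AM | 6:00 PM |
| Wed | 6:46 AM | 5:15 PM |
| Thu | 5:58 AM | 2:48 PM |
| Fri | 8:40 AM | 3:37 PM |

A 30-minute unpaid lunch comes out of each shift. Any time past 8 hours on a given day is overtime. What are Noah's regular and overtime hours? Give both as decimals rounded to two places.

Regular 37.37 hours, overtime 3.82 hours

Mon: 8:04 AM–3:29 PM = 7 h 25 min; less 30 min break → 6 h 55 min
Tue: 8:00 AM–6:00 PM = 10 h 0 min; less 30 min break → 9 h 30 min
Wed: 6:46 AM–5:15 PM = 10 h 29 min; less 30 min break → 9 h 59 min
Thu: 5:58 AM–2:48 PM = 8 h 50 min; less 30 min break → 8 h 20 min
Fri: 8:40 AM–3:37 PM = 6 h 57 min; less 30 min break → 6 h 27 min
Mon reg 6 h 55 min / OT 0 h 0 min; Tue reg 8 h 0 min / OT 1 h 30 min; Wed reg 8 h 0 min / OT 1 h 59 min; Thu reg 8 h 0 min / OT 0 h 20 min; Fri reg 6 h 27 min / OT 0 h 0 min.
Totals: regular 37 h 22 min, overtime 3 h 49 min.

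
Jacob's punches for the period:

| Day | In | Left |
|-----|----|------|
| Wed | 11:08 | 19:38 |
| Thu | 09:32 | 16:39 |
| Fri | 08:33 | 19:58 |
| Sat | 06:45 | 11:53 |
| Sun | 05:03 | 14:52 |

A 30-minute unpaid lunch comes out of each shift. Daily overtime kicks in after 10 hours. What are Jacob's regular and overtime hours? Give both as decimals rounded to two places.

Wed: 11:08–19:38 = 8 h 30 min; less 30 min break → 8 h 0 min
Thu: 09:32–16:39 = 7 h 7 min; less 30 min break → 6 h 37 min
Fri: 08:33–19:58 = 11 h 25 min; less 30 min break → 10 h 55 min
Sat: 06:45–11:53 = 5 h 8 min; less 30 min break → 4 h 38 min
Sun: 05:03–14:52 = 9 h 49 min; less 30 min break → 9 h 19 min
Wed reg 8 h 0 min / OT 0 h 0 min; Thu reg 6 h 37 min / OT 0 h 0 min; Fri reg 10 h 0 min / OT 0 h 55 min; Sat reg 4 h 38 min / OT 0 h 0 min; Sun reg 9 h 19 min / OT 0 h 0 min.
Totals: regular 38 h 34 min, overtime 0 h 55 min.

Regular 38.57 hours, overtime 0.92 hours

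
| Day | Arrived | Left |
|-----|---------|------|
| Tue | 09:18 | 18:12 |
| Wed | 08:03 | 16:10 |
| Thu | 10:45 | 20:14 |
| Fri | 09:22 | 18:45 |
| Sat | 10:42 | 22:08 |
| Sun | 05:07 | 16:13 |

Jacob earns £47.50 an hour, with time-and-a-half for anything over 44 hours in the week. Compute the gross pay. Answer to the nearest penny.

Tue: 09:18–18:12 = 8 h 54 min
Wed: 08:03–16:10 = 8 h 7 min
Thu: 10:45–20:14 = 9 h 29 min
Fri: 09:22–18:45 = 9 h 23 min
Sat: 10:42–22:08 = 11 h 26 min
Sun: 05:07–16:13 = 11 h 6 min
Total worked: 58 h 25 min = 3505 min.
Regular 44 h 0 min = 2640 min at £47.50/h; overtime 14 h 25 min = 865 min at £71.25/h.
Pay = (2640 × £47.50 + 865 × £71.25) ÷ 60 = £3117.19.

£3117.19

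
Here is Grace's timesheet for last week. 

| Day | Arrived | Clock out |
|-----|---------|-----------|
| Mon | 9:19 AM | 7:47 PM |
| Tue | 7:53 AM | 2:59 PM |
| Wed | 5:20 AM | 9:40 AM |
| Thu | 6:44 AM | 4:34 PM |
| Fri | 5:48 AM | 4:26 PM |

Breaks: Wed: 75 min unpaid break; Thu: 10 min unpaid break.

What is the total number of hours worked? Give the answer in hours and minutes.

40 h 57 min

Mon: 9:19 AM–7:47 PM = 10 h 28 min
Tue: 7:53 AM–2:59 PM = 7 h 6 min
Wed: 5:20 AM–9:40 AM = 4 h 20 min; less 75 min break → 3 h 5 min
Thu: 6:44 AM–4:34 PM = 9 h 50 min; less 10 min break → 9 h 40 min
Fri: 5:48 AM–4:26 PM = 10 h 38 min
Total: 10 h 28 min + 7 h 6 min + 3 h 5 min + 9 h 40 min + 10 h 38 min = 40 h 57 min.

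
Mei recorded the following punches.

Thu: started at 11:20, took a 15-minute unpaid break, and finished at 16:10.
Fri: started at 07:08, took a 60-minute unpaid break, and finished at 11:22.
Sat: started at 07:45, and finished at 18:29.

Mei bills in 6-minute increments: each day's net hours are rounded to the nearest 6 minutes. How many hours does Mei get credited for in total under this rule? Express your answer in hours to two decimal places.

18.50 hours

Thu: 11:20–16:10 = 4 h 50 min − 15 min = 4 h 35 min → rounds to 4 h 36 min
Fri: 07:08–11:22 = 4 h 14 min − 60 min = 3 h 14 min → rounds to 3 h 12 min
Sat: 07:45–18:29 = 10 h 44 min → rounds to 10 h 42 min
Total credited: 18 h 30 min.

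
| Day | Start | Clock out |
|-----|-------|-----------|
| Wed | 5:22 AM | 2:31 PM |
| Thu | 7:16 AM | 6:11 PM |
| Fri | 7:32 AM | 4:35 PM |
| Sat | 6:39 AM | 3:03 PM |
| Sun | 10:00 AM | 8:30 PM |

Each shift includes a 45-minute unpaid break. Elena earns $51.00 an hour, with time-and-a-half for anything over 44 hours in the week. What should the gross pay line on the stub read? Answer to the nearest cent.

$2264.40

Wed: 5:22 AM–2:31 PM = 9 h 9 min; less 45 min break → 8 h 24 min
Thu: 7:16 AM–6:11 PM = 10 h 55 min; less 45 min break → 10 h 10 min
Fri: 7:32 AM–4:35 PM = 9 h 3 min; less 45 min break → 8 h 18 min
Sat: 6:39 AM–3:03 PM = 8 h 24 min; less 45 min break → 7 h 39 min
Sun: 10:00 AM–8:30 PM = 10 h 30 min; less 45 min break → 9 h 45 min
Total worked: 44 h 16 min = 2656 min.
Regular 44 h 0 min = 2640 min at $51.00/h; overtime 0 h 16 min = 16 min at $76.50/h.
Pay = (2640 × $51.00 + 16 × $76.50) ÷ 60 = $2264.40.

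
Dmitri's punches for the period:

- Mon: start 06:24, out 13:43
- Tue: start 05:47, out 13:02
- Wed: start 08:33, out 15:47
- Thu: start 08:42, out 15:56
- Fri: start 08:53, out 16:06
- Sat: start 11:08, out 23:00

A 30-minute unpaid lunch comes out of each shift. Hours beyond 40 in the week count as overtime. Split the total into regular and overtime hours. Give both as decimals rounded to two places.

Regular 40.00 hours, overtime 5.12 hours

Mon: 06:24–13:43 = 7 h 19 min; less 30 min break → 6 h 49 min
Tue: 05:47–13:02 = 7 h 15 min; less 30 min break → 6 h 45 min
Wed: 08:33–15:47 = 7 h 14 min; less 30 min break → 6 h 44 min
Thu: 08:42–15:56 = 7 h 14 min; less 30 min break → 6 h 44 min
Fri: 08:53–16:06 = 7 h 13 min; less 30 min break → 6 h 43 min
Sat: 11:08–23:00 = 11 h 52 min; less 30 min break → 11 h 22 min
Total worked: 45 h 7 min = 45.12 h.
Threshold 40 h → overtime 5 h 7 min, regular 40 h 0 min.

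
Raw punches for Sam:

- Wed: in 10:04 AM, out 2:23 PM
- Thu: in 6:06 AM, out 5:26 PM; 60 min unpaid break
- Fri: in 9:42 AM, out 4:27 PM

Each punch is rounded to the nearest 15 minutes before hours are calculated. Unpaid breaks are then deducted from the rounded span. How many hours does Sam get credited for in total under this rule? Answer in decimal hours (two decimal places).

21.75 hours

Wed: in 10:04 AM→10:00 AM, out 2:23 PM→2:30 PM; 4 h 30 min
Thu: in 6:06 AM→6:00 AM, out 5:26 PM→5:30 PM; 11 h 30 min − 60 min = 10 h 30 min
Fri: in 9:42 AM→9:45 AM, out 4:27 PM→4:30 PM; 6 h 45 min
Total credited: 21 h 45 min.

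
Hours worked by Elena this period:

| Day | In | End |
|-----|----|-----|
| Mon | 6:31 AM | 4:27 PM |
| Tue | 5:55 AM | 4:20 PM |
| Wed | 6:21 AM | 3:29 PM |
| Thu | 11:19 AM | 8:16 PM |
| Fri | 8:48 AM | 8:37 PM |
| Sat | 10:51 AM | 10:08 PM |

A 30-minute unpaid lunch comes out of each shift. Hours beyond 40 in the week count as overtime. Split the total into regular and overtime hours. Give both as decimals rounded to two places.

Regular 40.00 hours, overtime 18.53 hours

Mon: 6:31 AM–4:27 PM = 9 h 56 min; less 30 min break → 9 h 26 min
Tue: 5:55 AM–4:20 PM = 10 h 25 min; less 30 min break → 9 h 55 min
Wed: 6:21 AM–3:29 PM = 9 h 8 min; less 30 min break → 8 h 38 min
Thu: 11:19 AM–8:16 PM = 8 h 57 min; less 30 min break → 8 h 27 min
Fri: 8:48 AM–8:37 PM = 11 h 49 min; less 30 min break → 11 h 19 min
Sat: 10:51 AM–10:08 PM = 11 h 17 min; less 30 min break → 10 h 47 min
Total worked: 58 h 32 min = 58.53 h.
Threshold 40 h → overtime 18 h 32 min, regular 40 h 0 min.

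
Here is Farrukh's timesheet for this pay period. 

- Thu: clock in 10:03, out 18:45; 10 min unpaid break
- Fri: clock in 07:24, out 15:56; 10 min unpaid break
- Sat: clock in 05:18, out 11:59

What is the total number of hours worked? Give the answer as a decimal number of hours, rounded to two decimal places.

Thu: 10:03–18:45 = 8 h 42 min; less 10 min break → 8 h 32 min
Fri: 07:24–15:56 = 8 h 32 min; less 10 min break → 8 h 22 min
Sat: 05:18–11:59 = 6 h 41 min
Total: 8 h 32 min + 8 h 22 min + 6 h 41 min = 23 h 35 min.

23.58 hours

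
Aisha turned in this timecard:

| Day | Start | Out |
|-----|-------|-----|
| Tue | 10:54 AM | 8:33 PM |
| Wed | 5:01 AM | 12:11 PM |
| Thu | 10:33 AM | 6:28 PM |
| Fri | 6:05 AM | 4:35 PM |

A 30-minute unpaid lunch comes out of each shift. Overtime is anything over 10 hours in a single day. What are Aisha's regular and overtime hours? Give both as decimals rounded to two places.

Tue: 10:54 AM–8:33 PM = 9 h 39 min; less 30 min break → 9 h 9 min
Wed: 5:01 AM–12:11 PM = 7 h 10 min; less 30 min break → 6 h 40 min
Thu: 10:33 AM–6:28 PM = 7 h 55 min; less 30 min break → 7 h 25 min
Fri: 6:05 AM–4:35 PM = 10 h 30 min; less 30 min break → 10 h 0 min
Tue reg 9 h 9 min / OT 0 h 0 min; Wed reg 6 h 40 min / OT 0 h 0 min; Thu reg 7 h 25 min / OT 0 h 0 min; Fri reg 10 h 0 min / OT 0 h 0 min.
Totals: regular 33 h 14 min, overtime 0 h 0 min.

Regular 33.23 hours, overtime 0.00 hours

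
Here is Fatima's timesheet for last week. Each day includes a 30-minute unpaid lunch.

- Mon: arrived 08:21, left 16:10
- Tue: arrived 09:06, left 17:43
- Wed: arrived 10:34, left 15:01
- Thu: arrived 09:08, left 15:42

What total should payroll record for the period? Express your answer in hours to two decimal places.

Mon: 08:21–16:10 = 7 h 49 min; less 30 min break → 7 h 19 min
Tue: 09:06–17:43 = 8 h 37 min; less 30 min break → 8 h 7 min
Wed: 10:34–15:01 = 4 h 27 min; less 30 min break → 3 h 57 min
Thu: 09:08–15:42 = 6 h 34 min; less 30 min break → 6 h 4 min
Total: 7 h 19 min + 8 h 7 min + 3 h 57 min + 6 h 4 min = 25 h 27 min.

25.45 hours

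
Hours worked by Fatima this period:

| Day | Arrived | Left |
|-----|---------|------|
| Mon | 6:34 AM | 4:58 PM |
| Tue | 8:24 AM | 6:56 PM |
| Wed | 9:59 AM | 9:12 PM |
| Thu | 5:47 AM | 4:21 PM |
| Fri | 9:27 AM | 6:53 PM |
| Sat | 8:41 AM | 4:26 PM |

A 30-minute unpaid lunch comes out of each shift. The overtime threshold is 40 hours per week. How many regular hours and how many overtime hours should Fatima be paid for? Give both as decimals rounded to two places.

Regular 40.00 hours, overtime 16.90 hours

Mon: 6:34 AM–4:58 PM = 10 h 24 min; less 30 min break → 9 h 54 min
Tue: 8:24 AM–6:56 PM = 10 h 32 min; less 30 min break → 10 h 2 min
Wed: 9:59 AM–9:12 PM = 11 h 13 min; less 30 min break → 10 h 43 min
Thu: 5:47 AM–4:21 PM = 10 h 34 min; less 30 min break → 10 h 4 min
Fri: 9:27 AM–6:53 PM = 9 h 26 min; less 30 min break → 8 h 56 min
Sat: 8:41 AM–4:26 PM = 7 h 45 min; less 30 min break → 7 h 15 min
Total worked: 56 h 54 min = 56.90 h.
Threshold 40 h → overtime 16 h 54 min, regular 40 h 0 min.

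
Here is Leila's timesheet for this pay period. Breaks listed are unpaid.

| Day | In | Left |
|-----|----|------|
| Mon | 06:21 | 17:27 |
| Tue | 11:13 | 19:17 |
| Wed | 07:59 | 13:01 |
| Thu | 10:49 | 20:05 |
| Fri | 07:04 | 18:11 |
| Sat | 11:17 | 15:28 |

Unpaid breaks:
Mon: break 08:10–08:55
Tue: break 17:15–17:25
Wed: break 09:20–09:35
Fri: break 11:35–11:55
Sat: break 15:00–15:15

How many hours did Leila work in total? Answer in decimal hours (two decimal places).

47.02 hours

Mon: 06:21–17:27 = 11 h 6 min; less 45 min break → 10 h 21 min
Tue: 11:13–19:17 = 8 h 4 min; less 10 min break → 7 h 54 min
Wed: 07:59–13:01 = 5 h 2 min; less 15 min break → 4 h 47 min
Thu: 10:49–20:05 = 9 h 16 min
Fri: 07:04–18:11 = 11 h 7 min; less 20 min break → 10 h 47 min
Sat: 11:17–15:28 = 4 h 11 min; less 15 min break → 3 h 56 min
Total: 10 h 21 min + 7 h 54 min + 4 h 47 min + 9 h 16 min + 10 h 47 min + 3 h 56 min = 47 h 1 min.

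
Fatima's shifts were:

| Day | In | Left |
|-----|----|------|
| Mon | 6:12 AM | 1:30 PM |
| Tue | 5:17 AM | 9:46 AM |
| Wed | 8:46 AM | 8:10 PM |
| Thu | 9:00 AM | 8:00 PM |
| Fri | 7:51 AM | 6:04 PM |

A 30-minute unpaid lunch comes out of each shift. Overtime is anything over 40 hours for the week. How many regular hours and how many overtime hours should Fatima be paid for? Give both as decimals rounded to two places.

Mon: 6:12 AM–1:30 PM = 7 h 18 min; less 30 min break → 6 h 48 min
Tue: 5:17 AM–9:46 AM = 4 h 29 min; less 30 min break → 3 h 59 min
Wed: 8:46 AM–8:10 PM = 11 h 24 min; less 30 min break → 10 h 54 min
Thu: 9:00 AM–8:00 PM = 11 h 0 min; less 30 min break → 10 h 30 min
Fri: 7:51 AM–6:04 PM = 10 h 13 min; less 30 min break → 9 h 43 min
Total worked: 41 h 54 min = 41.90 h.
Threshold 40 h → overtime 1 h 54 min, regular 40 h 0 min.

Regular 40.00 hours, overtime 1.90 hours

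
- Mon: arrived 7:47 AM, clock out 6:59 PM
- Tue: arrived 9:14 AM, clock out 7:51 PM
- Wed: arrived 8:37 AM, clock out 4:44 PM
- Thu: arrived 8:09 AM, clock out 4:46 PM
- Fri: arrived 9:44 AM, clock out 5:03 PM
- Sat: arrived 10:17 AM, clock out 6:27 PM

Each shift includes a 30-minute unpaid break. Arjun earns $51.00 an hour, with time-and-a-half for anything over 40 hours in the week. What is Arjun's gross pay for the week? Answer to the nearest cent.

$2884.05

Mon: 7:47 AM–6:59 PM = 11 h 12 min; less 30 min break → 10 h 42 min
Tue: 9:14 AM–7:51 PM = 10 h 37 min; less 30 min break → 10 h 7 min
Wed: 8:37 AM–4:44 PM = 8 h 7 min; less 30 min break → 7 h 37 min
Thu: 8:09 AM–4:46 PM = 8 h 37 min; less 30 min break → 8 h 7 min
Fri: 9:44 AM–5:03 PM = 7 h 19 min; less 30 min break → 6 h 49 min
Sat: 10:17 AM–6:27 PM = 8 h 10 min; less 30 min break → 7 h 40 min
Total worked: 51 h 2 min = 3062 min.
Regular 40 h 0 min = 2400 min at $51.00/h; overtime 11 h 2 min = 662 min at $76.50/h.
Pay = (2400 × $51.00 + 662 × $76.50) ÷ 60 = $2884.05.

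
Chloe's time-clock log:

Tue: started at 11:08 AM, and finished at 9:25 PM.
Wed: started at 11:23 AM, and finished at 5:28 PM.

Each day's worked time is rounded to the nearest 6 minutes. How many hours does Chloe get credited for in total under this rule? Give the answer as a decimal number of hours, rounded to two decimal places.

16.40 hours

Tue: 11:08 AM–9:25 PM = 10 h 17 min → rounds to 10 h 18 min
Wed: 11:23 AM–5:28 PM = 6 h 5 min → rounds to 6 h 6 min
Total credited: 16 h 24 min.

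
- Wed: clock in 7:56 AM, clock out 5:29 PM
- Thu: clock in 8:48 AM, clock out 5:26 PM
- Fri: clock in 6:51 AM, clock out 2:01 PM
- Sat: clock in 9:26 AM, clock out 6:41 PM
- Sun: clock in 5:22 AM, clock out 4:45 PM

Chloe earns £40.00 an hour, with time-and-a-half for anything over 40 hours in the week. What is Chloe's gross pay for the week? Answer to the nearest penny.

Wed: 7:56 AM–5:29 PM = 9 h 33 min
Thu: 8:48 AM–5:26 PM = 8 h 38 min
Fri: 6:51 AM–2:01 PM = 7 h 10 min
Sat: 9:26 AM–6:41 PM = 9 h 15 min
Sun: 5:22 AM–4:45 PM = 11 h 23 min
Total worked: 45 h 59 min = 2759 min.
Regular 40 h 0 min = 2400 min at £40.00/h; overtime 5 h 59 min = 359 min at £60.00/h.
Pay = (2400 × £40.00 + 359 × £60.00) ÷ 60 = £1959.00.

£1959.00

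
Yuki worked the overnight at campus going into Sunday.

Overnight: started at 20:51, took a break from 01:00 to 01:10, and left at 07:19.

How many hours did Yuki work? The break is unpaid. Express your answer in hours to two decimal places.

10.30 hours

Overnight: 20:51 → midnight = 3 h 9 min; midnight → 07:19 = 7 h 19 min; span 10 h 28 min; less 10 min break → 10 h 18 min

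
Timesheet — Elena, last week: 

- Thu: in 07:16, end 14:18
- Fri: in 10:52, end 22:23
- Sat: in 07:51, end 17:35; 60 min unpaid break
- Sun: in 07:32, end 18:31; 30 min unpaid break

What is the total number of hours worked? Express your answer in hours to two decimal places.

Thu: 07:16–14:18 = 7 h 2 min
Fri: 10:52–22:23 = 11 h 31 min
Sat: 07:51–17:35 = 9 h 44 min; less 60 min break → 8 h 44 min
Sun: 07:32–18:31 = 10 h 59 min; less 30 min break → 10 h 29 min
Total: 7 h 2 min + 11 h 31 min + 8 h 44 min + 10 h 29 min = 37 h 46 min.

37.77 hours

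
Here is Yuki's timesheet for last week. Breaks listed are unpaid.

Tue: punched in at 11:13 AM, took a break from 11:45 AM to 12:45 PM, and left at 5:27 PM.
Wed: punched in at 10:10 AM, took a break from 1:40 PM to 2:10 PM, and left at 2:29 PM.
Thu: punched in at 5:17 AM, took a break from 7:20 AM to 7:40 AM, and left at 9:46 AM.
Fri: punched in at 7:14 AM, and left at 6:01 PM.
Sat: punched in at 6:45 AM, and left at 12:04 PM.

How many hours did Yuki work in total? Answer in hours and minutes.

Tue: 11:13 AM–5:27 PM = 6 h 14 min; less 60 min break → 5 h 14 min
Wed: 10:10 AM–2:29 PM = 4 h 19 min; less 30 min break → 3 h 49 min
Thu: 5:17 AM–9:46 AM = 4 h 29 min; less 20 min break → 4 h 9 min
Fri: 7:14 AM–6:01 PM = 10 h 47 min
Sat: 6:45 AM–12:04 PM = 5 h 19 min
Total: 5 h 14 min + 3 h 49 min + 4 h 9 min + 10 h 47 min + 5 h 19 min = 29 h 18 min.

29 h 18 min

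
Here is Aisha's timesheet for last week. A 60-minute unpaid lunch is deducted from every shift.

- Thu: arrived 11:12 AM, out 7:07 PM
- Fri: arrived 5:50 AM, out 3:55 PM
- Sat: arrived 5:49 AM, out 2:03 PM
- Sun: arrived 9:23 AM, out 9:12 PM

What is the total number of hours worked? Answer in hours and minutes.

Thu: 11:12 AM–7:07 PM = 7 h 55 min; less 60 min break → 6 h 55 min
Fri: 5:50 AM–3:55 PM = 10 h 5 min; less 60 min break → 9 h 5 min
Sat: 5:49 AM–2:03 PM = 8 h 14 min; less 60 min break → 7 h 14 min
Sun: 9:23 AM–9:12 PM = 11 h 49 min; less 60 min break → 10 h 49 min
Total: 6 h 55 min + 9 h 5 min + 7 h 14 min + 10 h 49 min = 34 h 3 min.

34 h 3 min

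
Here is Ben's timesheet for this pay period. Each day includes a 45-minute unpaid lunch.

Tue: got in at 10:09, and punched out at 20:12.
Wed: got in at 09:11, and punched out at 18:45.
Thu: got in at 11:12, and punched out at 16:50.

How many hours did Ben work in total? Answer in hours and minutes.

23 h 0 min

Tue: 10:09–20:12 = 10 h 3 min; less 45 min break → 9 h 18 min
Wed: 09:11–18:45 = 9 h 34 min; less 45 min break → 8 h 49 min
Thu: 11:12–16:50 = 5 h 38 min; less 45 min break → 4 h 53 min
Total: 9 h 18 min + 8 h 49 min + 4 h 53 min = 23 h 0 min.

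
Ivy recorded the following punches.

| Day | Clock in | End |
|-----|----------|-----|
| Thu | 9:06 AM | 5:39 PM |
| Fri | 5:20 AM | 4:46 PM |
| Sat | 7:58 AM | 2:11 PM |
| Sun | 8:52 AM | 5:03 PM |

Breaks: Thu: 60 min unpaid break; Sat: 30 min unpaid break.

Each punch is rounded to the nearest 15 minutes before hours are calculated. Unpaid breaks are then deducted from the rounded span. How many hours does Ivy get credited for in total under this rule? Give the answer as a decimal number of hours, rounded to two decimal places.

Thu: in 9:06 AM→9:00 AM, out 5:39 PM→5:45 PM; 8 h 45 min − 60 min = 7 h 45 min
Fri: in 5:20 AM→5:15 AM, out 4:46 PM→4:45 PM; 11 h 30 min
Sat: in 7:58 AM→8:00 AM, out 2:11 PM→2:15 PM; 6 h 15 min − 30 min = 5 h 45 min
Sun: in 8:52 AM→8:45 AM, out 5:03 PM→5:00 PM; 8 h 15 min
Total credited: 33 h 15 min.

33.25 hours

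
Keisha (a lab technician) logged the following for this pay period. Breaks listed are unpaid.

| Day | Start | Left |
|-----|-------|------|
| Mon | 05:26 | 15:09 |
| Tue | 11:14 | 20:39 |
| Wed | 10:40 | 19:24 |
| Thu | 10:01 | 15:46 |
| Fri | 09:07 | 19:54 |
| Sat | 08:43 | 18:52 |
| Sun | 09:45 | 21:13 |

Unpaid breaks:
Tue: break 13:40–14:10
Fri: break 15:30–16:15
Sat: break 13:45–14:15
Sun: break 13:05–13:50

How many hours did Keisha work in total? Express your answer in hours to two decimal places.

Mon: 05:26–15:09 = 9 h 43 min
Tue: 11:14–20:39 = 9 h 25 min; less 30 min break → 8 h 55 min
Wed: 10:40–19:24 = 8 h 44 min
Thu: 10:01–15:46 = 5 h 45 min
Fri: 09:07–19:54 = 10 h 47 min; less 45 min break → 10 h 2 min
Sat: 08:43–18:52 = 10 h 9 min; less 30 min break → 9 h 39 min
Sun: 09:45–21:13 = 11 h 28 min; less 45 min break → 10 h 43 min
Total: 9 h 43 min + 8 h 55 min + 8 h 44 min + 5 h 45 min + 10 h 2 min + 9 h 39 min + 10 h 43 min = 63 h 31 min.

63.52 hours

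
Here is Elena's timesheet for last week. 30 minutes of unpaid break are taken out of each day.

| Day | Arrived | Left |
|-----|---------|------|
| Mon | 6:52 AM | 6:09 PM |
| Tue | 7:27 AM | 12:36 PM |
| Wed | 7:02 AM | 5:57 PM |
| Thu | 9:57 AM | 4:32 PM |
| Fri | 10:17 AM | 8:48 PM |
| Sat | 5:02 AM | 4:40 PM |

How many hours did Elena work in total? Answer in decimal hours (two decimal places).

53.08 hours

Mon: 6:52 AM–6:09 PM = 11 h 17 min; less 30 min break → 10 h 47 min
Tue: 7:27 AM–12:36 PM = 5 h 9 min; less 30 min break → 4 h 39 min
Wed: 7:02 AM–5:57 PM = 10 h 55 min; less 30 min break → 10 h 25 min
Thu: 9:57 AM–4:32 PM = 6 h 35 min; less 30 min break → 6 h 5 min
Fri: 10:17 AM–8:48 PM = 10 h 31 min; less 30 min break → 10 h 1 min
Sat: 5:02 AM–4:40 PM = 11 h 38 min; less 30 min break → 11 h 8 min
Total: 10 h 47 min + 4 h 39 min + 10 h 25 min + 6 h 5 min + 10 h 1 min + 11 h 8 min = 53 h 5 min.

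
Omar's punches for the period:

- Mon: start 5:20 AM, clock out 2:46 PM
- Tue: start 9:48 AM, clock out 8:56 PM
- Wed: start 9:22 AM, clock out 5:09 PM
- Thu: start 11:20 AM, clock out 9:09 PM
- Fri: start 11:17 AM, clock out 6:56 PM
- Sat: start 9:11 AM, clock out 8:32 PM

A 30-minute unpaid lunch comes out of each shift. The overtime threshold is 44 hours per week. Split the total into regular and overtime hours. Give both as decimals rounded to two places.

Regular 44.00 hours, overtime 10.17 hours

Mon: 5:20 AM–2:46 PM = 9 h 26 min; less 30 min break → 8 h 56 min
Tue: 9:48 AM–8:56 PM = 11 h 8 min; less 30 min break → 10 h 38 min
Wed: 9:22 AM–5:09 PM = 7 h 47 min; less 30 min break → 7 h 17 min
Thu: 11:20 AM–9:09 PM = 9 h 49 min; less 30 min break → 9 h 19 min
Fri: 11:17 AM–6:56 PM = 7 h 39 min; less 30 min break → 7 h 9 min
Sat: 9:11 AM–8:32 PM = 11 h 21 min; less 30 min break → 10 h 51 min
Total worked: 54 h 10 min = 54.17 h.
Threshold 44 h → overtime 10 h 10 min, regular 44 h 0 min.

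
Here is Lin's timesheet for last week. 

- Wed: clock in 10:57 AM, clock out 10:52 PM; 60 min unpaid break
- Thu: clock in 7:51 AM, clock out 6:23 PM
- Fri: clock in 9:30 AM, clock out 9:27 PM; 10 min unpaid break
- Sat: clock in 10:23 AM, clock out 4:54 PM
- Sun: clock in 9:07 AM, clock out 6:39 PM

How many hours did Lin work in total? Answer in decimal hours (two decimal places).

Wed: 10:57 AM–10:52 PM = 11 h 55 min; less 60 min break → 10 h 55 min
Thu: 7:51 AM–6:23 PM = 10 h 32 min
Fri: 9:30 AM–9:27 PM = 11 h 57 min; less 10 min break → 11 h 47 min
Sat: 10:23 AM–4:54 PM = 6 h 31 min
Sun: 9:07 AM–6:39 PM = 9 h 32 min
Total: 10 h 55 min + 10 h 32 min + 11 h 47 min + 6 h 31 min + 9 h 32 min = 49 h 17 min.

49.28 hours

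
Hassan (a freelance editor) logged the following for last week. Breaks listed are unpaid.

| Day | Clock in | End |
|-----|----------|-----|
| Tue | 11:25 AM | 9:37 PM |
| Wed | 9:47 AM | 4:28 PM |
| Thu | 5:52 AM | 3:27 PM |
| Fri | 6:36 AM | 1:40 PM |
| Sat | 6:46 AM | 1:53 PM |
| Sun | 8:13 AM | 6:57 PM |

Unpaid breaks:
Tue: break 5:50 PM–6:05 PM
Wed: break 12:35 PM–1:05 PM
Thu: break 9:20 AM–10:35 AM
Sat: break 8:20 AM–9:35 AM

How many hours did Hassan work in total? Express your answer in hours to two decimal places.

48.13 hours

Tue: 11:25 AM–9:37 PM = 10 h 12 min; less 15 min break → 9 h 57 min
Wed: 9:47 AM–4:28 PM = 6 h 41 min; less 30 min break → 6 h 11 min
Thu: 5:52 AM–3:27 PM = 9 h 35 min; less 75 min break → 8 h 20 min
Fri: 6:36 AM–1:40 PM = 7 h 4 min
Sat: 6:46 AM–1:53 PM = 7 h 7 min; less 75 min break → 5 h 52 min
Sun: 8:13 AM–6:57 PM = 10 h 44 min
Total: 9 h 57 min + 6 h 11 min + 8 h 20 min + 7 h 4 min + 5 h 52 min + 10 h 44 min = 48 h 8 min.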